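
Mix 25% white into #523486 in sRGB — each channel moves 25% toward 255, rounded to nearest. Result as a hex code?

#7D67A4

#523486 is rgb(82, 52, 134).
Lerp each channel 25% toward 255:
  R: 82 + 0.25×(255−82) = 82 + 43.25 = 125.25 → 125
  G: 52 + 50.75 = 102.75 → 103
  B: 134 + 0.25×(255−134) = 134 + 30.25 = 164.25 → 164
rgb(125, 103, 164) = #7D67A4.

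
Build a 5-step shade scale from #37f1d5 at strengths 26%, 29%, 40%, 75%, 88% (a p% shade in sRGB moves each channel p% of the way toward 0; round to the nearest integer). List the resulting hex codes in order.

#29b29e, #27ab97, #219180, #0e3c35, #071d1a

#37f1d5 is rgb(55, 241, 213).
26%: (55 − 14.3 = 40.7→41, 241 − 62.66 = 178.34→178, 213 − 55.38 = 157.62→158) → #29b29e
29%: (55 − 15.95 = 39.05→39, 241 − 69.89 = 171.11→171, 213 − 61.77 = 151.23→151) → #27ab97
40%: (55 − 22 = 33→33, 241 − 96.4 = 144.6→145, 213 − 85.2 = 127.8→128) → #219180
75%: (55 − 41.25 = 13.75→14, 241 − 180.75 = 60.25→60, 213 − 159.75 = 53.25→53) → #0e3c35
88%: (55 − 48.4 = 6.6→7, 241 − 212.08 = 28.92→29, 213 − 187.44 = 25.56→26) → #071d1a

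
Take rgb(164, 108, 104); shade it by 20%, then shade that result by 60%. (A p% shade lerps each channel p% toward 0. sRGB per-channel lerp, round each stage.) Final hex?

#342221

Lerp each channel 20% toward 0:
  R: 164 + 0.2×(0−164) = 164 − 32.8 = 131.2 → 131
  G: 108 + 0.2×(0−108) = 108 − 21.6 = 86.4 → 86
  B: 104 + 0.2×(0−104) = 104 − 20.8 = 83.2 → 83
After the shade: rgb(131, 86, 83) = #835653.
Per channel, c → c + 0.6(0 − c):
  R: 131 + 0.6×(0−131) = 131 − 78.6 = 52.4 → 52
  G: 86 − 51.6 = 34.4 → 34
  B: 83 + 0.6×(0−83) = 83 − 49.8 = 33.2 → 33
rgb(52, 34, 33) = #342221.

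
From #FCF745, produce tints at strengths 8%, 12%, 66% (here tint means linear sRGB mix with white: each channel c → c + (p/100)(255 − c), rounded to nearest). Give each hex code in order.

#FCF745 is rgb(252, 247, 69).
8%: (252→252, 247 + 0.64 = 247.64→248, 69 + 14.88 = 83.88→84) → #FCF854
12%: (252→252, 247 + 0.96 = 247.96→248, 69 + 22.32 = 91.32→91) → #FCF85B
66%: (252 + 1.98 = 253.98→254, 247 + 5.28 = 252.28→252, 69 + 122.76 = 191.76→192) → #FEFCC0

#FCF854, #FCF85B, #FEFCC0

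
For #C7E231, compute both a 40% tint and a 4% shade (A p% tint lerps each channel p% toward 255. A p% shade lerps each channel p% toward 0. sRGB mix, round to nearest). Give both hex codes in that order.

#DDEE83, #BFD92F

#C7E231 is rgb(199, 226, 49).
40% tint:
  R: 199 + 0.4×(255−199) = 199 + 22.4 = 221.4 → 221
  G: 226 + 11.6 = 237.6 → 238
  B: 49 + 82.4 = 131.4 → 131
  → #DDEE83
4% shade:
  R: 199 + 0.04×(0−199) = 199 − 7.96 = 191.04 → 191
  G: 226 − 9.04 = 216.96 → 217
  B: 49 + 0.04×(0−49) = 49 − 1.96 = 47.04 → 47
  → #BFD92F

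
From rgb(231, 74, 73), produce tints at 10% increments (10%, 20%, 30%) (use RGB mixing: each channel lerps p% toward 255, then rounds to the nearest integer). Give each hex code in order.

#E95C5B, #EC6E6D, #EE8080

10%: (231 + 2.4 = 233.4→233, 74 + 18.1 = 92.1→92, 73 + 18.2 = 91.2→91) → #E95C5B
20%: (231 + 4.8 = 235.8→236, 74 + 36.2 = 110.2→110, 73 + 36.4 = 109.4→109) → #EC6E6D
30%: (231 + 7.2 = 238.2→238, 74 + 54.3 = 128.3→128, 73 + 54.6 = 127.6→128) → #EE8080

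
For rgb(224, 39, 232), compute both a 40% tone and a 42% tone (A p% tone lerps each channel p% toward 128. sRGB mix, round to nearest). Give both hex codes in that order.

40% tone:
  R: 224 + 0.4×(128−224) = 224 − 38.4 = 185.6 → 186
  G: 39 + 35.6 = 74.6 → 75
  B: 232 + 0.4×(128−232) = 232 − 41.6 = 190.4 → 190
  → #BA4BBE
42% tone:
  R: 224 + 0.42×(128−224) = 224 − 40.32 = 183.68 → 184
  G: 39 + 0.42×(128−39) = 39 + 37.38 = 76.38 → 76
  B: 232 − 43.68 = 188.32 → 188
  → #B84CBC

#BA4BBE, #B84CBC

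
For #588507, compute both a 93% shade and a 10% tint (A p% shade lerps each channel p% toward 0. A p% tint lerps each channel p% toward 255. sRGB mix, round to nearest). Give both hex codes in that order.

#060900, #699120

#588507 is rgb(88, 133, 7).
93% shade:
  R: 88 + 0.93×(0−88) = 88 − 81.84 = 6.16 → 6
  G: 133 − 123.69 = 9.31 → 9
  B: 7 − 6.51 = 0.49 → 0
  → #060900
10% tint:
  R: 88 + 16.7 = 104.7 → 105
  G: 133 + 0.1×(255−133) = 133 + 12.2 = 145.2 → 145
  B: 7 + 0.1×(255−7) = 7 + 24.8 = 31.8 → 32
  → #699120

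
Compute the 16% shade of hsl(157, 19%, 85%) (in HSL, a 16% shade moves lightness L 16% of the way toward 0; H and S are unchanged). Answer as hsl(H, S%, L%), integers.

L moves 16% from 85 toward 0: 85 − 13.6 = 71.4 → 71.
H and S are unchanged.

hsl(157, 19%, 71%)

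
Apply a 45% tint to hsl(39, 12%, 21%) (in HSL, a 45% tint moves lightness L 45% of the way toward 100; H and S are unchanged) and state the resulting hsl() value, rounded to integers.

hsl(39, 12%, 57%)

L moves 45% from 21 toward 100: 21 + 35.55 = 56.55 → 57.
H and S are unchanged.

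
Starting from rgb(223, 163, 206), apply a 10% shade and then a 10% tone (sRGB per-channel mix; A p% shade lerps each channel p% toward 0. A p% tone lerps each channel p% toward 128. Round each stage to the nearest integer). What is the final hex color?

#C291B3

Lerp each channel 10% toward 0:
  R: 223 + 0.1×(0−223) = 223 − 22.3 = 200.7 → 201
  G: 163 + 0.1×(0−163) = 163 − 16.3 = 146.7 → 147
  B: 206 + 0.1×(0−206) = 206 − 20.6 = 185.4 → 185
After the shade: rgb(201, 147, 185) = #C993B9.
Lerp each channel 10% toward 128:
  R: 201 − 7.3 = 193.7 → 194
  G: 147 − 1.9 = 145.1 → 145
  B: 185 + 0.1×(128−185) = 185 − 5.7 = 179.3 → 179
rgb(194, 145, 179) = #C291B3.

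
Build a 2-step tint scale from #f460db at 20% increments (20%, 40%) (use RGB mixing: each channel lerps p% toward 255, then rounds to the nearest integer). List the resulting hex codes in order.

#f680e2, #f8a0e9

#f460db is rgb(244, 96, 219).
20%: (244 + 2.2 = 246.2→246, 96 + 31.8 = 127.8→128, 219 + 7.2 = 226.2→226) → #f680e2
40%: (244 + 4.4 = 248.4→248, 96 + 63.6 = 159.6→160, 219 + 14.4 = 233.4→233) → #f8a0e9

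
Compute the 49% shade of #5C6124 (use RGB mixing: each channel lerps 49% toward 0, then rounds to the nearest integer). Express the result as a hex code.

#5C6124 is rgb(92, 97, 36).
Lerp each channel 49% toward 0:
  R: 92 − 45.08 = 46.92 → 47
  G: 97 + 0.49×(0−97) = 97 − 47.53 = 49.47 → 49
  B: 36 + 0.49×(0−36) = 36 − 17.64 = 18.36 → 18
rgb(47, 49, 18) = #2F3112.

#2F3112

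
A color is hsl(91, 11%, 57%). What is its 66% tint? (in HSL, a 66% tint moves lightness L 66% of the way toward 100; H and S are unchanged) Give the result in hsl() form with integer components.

hsl(91, 11%, 85%)

L moves 66% from 57 toward 100: 57 + 28.38 = 85.38 → 85.
H and S are unchanged.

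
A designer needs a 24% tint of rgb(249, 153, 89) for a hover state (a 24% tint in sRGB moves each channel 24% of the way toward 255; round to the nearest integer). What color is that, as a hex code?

Lerp each channel 24% toward 255:
  R: 249 + 0.24×(255−249) = 249 + 1.44 = 250.44 → 250
  G: 153 + 0.24×(255−153) = 153 + 24.48 = 177.48 → 177
  B: 89 + 0.24×(255−89) = 89 + 39.84 = 128.84 → 129
rgb(250, 177, 129) = #fab181.

#fab181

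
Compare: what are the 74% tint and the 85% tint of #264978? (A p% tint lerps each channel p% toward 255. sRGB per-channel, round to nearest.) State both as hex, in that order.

#264978 is rgb(38, 73, 120).
74% tint:
  R: 38 + 0.74×(255−38) = 38 + 160.58 = 198.58 → 199
  G: 73 + 0.74×(255−73) = 73 + 134.68 = 207.68 → 208
  B: 120 + 99.9 = 219.9 → 220
  → #C7D0DC
85% tint:
  R: 38 + 0.85×(255−38) = 38 + 184.45 = 222.45 → 222
  G: 73 + 0.85×(255−73) = 73 + 154.7 = 227.7 → 228
  B: 120 + 0.85×(255−120) = 120 + 114.75 = 234.75 → 235
  → #DEE4EB

#C7D0DC, #DEE4EB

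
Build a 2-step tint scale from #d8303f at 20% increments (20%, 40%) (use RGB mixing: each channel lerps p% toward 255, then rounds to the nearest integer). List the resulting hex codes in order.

#e05965, #e8838c

#d8303f is rgb(216, 48, 63).
20%: (216 + 7.8 = 223.8→224, 48 + 41.4 = 89.4→89, 63 + 38.4 = 101.4→101) → #e05965
40%: (216 + 15.6 = 231.6→232, 48 + 82.8 = 130.8→131, 63 + 76.8 = 139.8→140) → #e8838c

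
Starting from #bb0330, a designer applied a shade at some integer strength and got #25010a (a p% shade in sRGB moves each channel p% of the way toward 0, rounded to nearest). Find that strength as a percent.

#bb0330 is rgb(187, 3, 48); #25010a is rgb(37, 1, 10).
On the R channel (widest range): 37 ≈ 187 + (p/100)(0 − 187), so p ≈ 100×(37 − 187)/(0 − 187) = -15000/-187 = 80.21.
p = 80 reproduces all three channels after rounding.

80%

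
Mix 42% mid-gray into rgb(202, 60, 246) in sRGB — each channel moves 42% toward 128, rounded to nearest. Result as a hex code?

#ab59c4

A 42% tone moves each channel 42% toward 128:
  R: 202 + 0.42×(128−202) = 202 − 31.08 = 170.92 → 171
  G: 60 + 0.42×(128−60) = 60 + 28.56 = 88.56 → 89
  B: 246 − 49.56 = 196.44 → 196
rgb(171, 89, 196) = #ab59c4.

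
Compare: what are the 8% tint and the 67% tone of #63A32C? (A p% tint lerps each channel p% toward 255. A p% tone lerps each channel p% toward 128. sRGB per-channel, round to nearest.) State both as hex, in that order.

#63A32C is rgb(99, 163, 44).
8% tint:
  R: 99 + 0.08×(255−99) = 99 + 12.48 = 111.48 → 111
  G: 163 + 7.36 = 170.36 → 170
  B: 44 + 16.88 = 60.88 → 61
  → #6FAA3D
67% tone:
  R: 99 + 19.43 = 118.43 → 118
  G: 163 + 0.67×(128−163) = 163 − 23.45 = 139.55 → 140
  B: 44 + 0.67×(128−44) = 44 + 56.28 = 100.28 → 100
  → #768C64

#6FAA3D, #768C64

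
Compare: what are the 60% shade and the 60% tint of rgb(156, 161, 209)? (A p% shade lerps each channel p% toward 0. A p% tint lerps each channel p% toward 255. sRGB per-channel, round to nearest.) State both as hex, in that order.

60% shade:
  R: 156 + 0.6×(0−156) = 156 − 93.6 = 62.4 → 62
  G: 161 + 0.6×(0−161) = 161 − 96.6 = 64.4 → 64
  B: 209 + 0.6×(0−209) = 209 − 125.4 = 83.6 → 84
  → #3e4054
60% tint:
  R: 156 + 0.6×(255−156) = 156 + 59.4 = 215.4 → 215
  G: 161 + 0.6×(255−161) = 161 + 56.4 = 217.4 → 217
  B: 209 + 27.6 = 236.6 → 237
  → #d7d9ed

#3e4054, #d7d9ed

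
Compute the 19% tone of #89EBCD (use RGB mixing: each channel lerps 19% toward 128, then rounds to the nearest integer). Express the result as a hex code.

#89EBCD is rgb(137, 235, 205).
A 19% tone moves each channel 19% toward 128:
  R: 137 + 0.19×(128−137) = 137 − 1.71 = 135.29 → 135
  G: 235 + 0.19×(128−235) = 235 − 20.33 = 214.67 → 215
  B: 205 − 14.63 = 190.37 → 190
rgb(135, 215, 190) = #87D7BE.

#87D7BE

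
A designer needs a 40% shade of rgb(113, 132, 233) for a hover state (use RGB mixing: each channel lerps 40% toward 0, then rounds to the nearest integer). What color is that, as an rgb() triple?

Per channel, c → c + 0.4(0 − c):
  R: 113 + 0.4×(0−113) = 113 − 45.2 = 67.8 → 68
  G: 132 + 0.4×(0−132) = 132 − 52.8 = 79.2 → 79
  B: 233 − 93.2 = 139.8 → 140

rgb(68, 79, 140)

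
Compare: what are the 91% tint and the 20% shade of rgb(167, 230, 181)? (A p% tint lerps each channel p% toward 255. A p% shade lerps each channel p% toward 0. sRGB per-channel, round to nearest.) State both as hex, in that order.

91% tint:
  R: 167 + 80.08 = 247.08 → 247
  G: 230 + 22.75 = 252.75 → 253
  B: 181 + 67.34 = 248.34 → 248
  → #F7FDF8
20% shade:
  R: 167 − 33.4 = 133.6 → 134
  G: 230 − 46 = 184 → 184
  B: 181 − 36.2 = 144.8 → 145
  → #86B891

#F7FDF8, #86B891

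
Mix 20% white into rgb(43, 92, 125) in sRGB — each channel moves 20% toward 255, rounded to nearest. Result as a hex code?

A 20% tint moves each channel 20% toward 255:
  R: 43 + 0.2×(255−43) = 43 + 42.4 = 85.4 → 85
  G: 92 + 0.2×(255−92) = 92 + 32.6 = 124.6 → 125
  B: 125 + 0.2×(255−125) = 125 + 26 = 151 → 151
rgb(85, 125, 151) = #557D97.

#557D97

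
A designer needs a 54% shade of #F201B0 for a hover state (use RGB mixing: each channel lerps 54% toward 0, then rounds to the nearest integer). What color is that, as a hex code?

#6F0051

#F201B0 is rgb(242, 1, 176).
Per channel, c → c + 0.54(0 − c):
  R: 242 − 130.68 = 111.32 → 111
  G: 1 − 0.54 = 0.46 → 0
  B: 176 − 95.04 = 80.96 → 81
rgb(111, 0, 81) = #6F0051.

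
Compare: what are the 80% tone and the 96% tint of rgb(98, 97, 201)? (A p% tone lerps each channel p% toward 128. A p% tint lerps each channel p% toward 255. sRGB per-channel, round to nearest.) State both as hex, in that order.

80% tone:
  R: 98 + 0.8×(128−98) = 98 + 24 = 122 → 122
  G: 97 + 0.8×(128−97) = 97 + 24.8 = 121.8 → 122
  B: 201 + 0.8×(128−201) = 201 − 58.4 = 142.6 → 143
  → #7a7a8f
96% tint:
  R: 98 + 0.96×(255−98) = 98 + 150.72 = 248.72 → 249
  G: 97 + 151.68 = 248.68 → 249
  B: 201 + 51.84 = 252.84 → 253
  → #f9f9fd

#7a7a8f, #f9f9fd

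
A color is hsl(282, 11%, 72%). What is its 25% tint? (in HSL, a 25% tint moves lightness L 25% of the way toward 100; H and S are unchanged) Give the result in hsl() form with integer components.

L moves 25% from 72 toward 100: 72 + 7 = 79 → 79.
H and S are unchanged.

hsl(282, 11%, 79%)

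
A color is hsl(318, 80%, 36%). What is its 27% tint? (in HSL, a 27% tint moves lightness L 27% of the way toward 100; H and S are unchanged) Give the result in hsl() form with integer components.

hsl(318, 80%, 53%)

L moves 27% from 36 toward 100: 36 + 17.28 = 53.28 → 53.
H and S are unchanged.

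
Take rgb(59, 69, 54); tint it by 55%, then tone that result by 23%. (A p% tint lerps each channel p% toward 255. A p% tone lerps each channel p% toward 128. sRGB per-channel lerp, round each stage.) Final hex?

Per channel, c → c + 0.55(255 − c):
  R: 59 + 107.8 = 166.8 → 167
  G: 69 + 102.3 = 171.3 → 171
  B: 54 + 110.55 = 164.55 → 165
After the tint: rgb(167, 171, 165) = #A7ABA5.
Lerp each channel 23% toward 128:
  R: 167 + 0.23×(128−167) = 167 − 8.97 = 158.03 → 158
  G: 171 + 0.23×(128−171) = 171 − 9.89 = 161.11 → 161
  B: 165 + 0.23×(128−165) = 165 − 8.51 = 156.49 → 156
rgb(158, 161, 156) = #9EA19C.

#9EA19C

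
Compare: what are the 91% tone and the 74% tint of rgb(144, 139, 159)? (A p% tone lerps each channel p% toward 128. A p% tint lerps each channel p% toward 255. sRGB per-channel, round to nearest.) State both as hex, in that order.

#818183, #E2E1E6

91% tone:
  R: 144 + 0.91×(128−144) = 144 − 14.56 = 129.44 → 129
  G: 139 − 10.01 = 128.99 → 129
  B: 159 + 0.91×(128−159) = 159 − 28.21 = 130.79 → 131
  → #818183
74% tint:
  R: 144 + 0.74×(255−144) = 144 + 82.14 = 226.14 → 226
  G: 139 + 85.84 = 224.84 → 225
  B: 159 + 0.74×(255−159) = 159 + 71.04 = 230.04 → 230
  → #E2E1E6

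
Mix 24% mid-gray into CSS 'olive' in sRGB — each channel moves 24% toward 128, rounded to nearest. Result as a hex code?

#80801f

CSS olive is rgb(128, 128, 0).
A 24% tone moves each channel 24% toward 128:
  R: 128 + 0.24×(128−128) = 128 + 0 = 128 → 128
  G: 128 + 0 = 128 → 128
  B: 0 + 0.24×(128−0) = 0 + 30.72 = 30.72 → 31
rgb(128, 128, 31) = #80801f.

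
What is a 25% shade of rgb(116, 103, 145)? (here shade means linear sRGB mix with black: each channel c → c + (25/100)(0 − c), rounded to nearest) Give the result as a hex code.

Per channel, c → c + 0.25(0 − c):
  R: 116 − 29 = 87 → 87
  G: 103 − 25.75 = 77.25 → 77
  B: 145 + 0.25×(0−145) = 145 − 36.25 = 108.75 → 109
rgb(87, 77, 109) = #574d6d.

#574d6d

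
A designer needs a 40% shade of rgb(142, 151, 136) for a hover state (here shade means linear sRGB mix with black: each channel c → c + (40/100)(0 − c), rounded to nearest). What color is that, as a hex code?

Lerp each channel 40% toward 0:
  R: 142 + 0.4×(0−142) = 142 − 56.8 = 85.2 → 85
  G: 151 + 0.4×(0−151) = 151 − 60.4 = 90.6 → 91
  B: 136 − 54.4 = 81.6 → 82
rgb(85, 91, 82) = #555b52.

#555b52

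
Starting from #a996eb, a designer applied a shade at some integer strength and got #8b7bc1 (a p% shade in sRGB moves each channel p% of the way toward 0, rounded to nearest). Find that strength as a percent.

#a996eb is rgb(169, 150, 235); #8b7bc1 is rgb(139, 123, 193).
On the B channel (widest range): 193 ≈ 235 + (p/100)(0 − 235), so p ≈ 100×(193 − 235)/(0 − 235) = -4200/-235 = 17.87.
p = 18 reproduces all three channels after rounding.

18%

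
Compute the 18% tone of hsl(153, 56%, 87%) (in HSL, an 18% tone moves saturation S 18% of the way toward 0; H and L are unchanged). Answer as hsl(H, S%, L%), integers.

hsl(153, 46%, 87%)

S moves 18% from 56 toward 0: 56 − 10.08 = 45.92 → 46.
H and L are unchanged.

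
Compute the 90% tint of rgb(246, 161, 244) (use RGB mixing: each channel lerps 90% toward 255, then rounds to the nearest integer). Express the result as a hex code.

#fef6fe

Per channel, c → c + 0.9(255 − c):
  R: 246 + 0.9×(255−246) = 246 + 8.1 = 254.1 → 254
  G: 161 + 84.6 = 245.6 → 246
  B: 244 + 9.9 = 253.9 → 254
rgb(254, 246, 254) = #fef6fe.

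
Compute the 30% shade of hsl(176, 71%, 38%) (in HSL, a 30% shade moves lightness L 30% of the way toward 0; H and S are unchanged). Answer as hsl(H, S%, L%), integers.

hsl(176, 71%, 27%)

L moves 30% from 38 toward 0: 38 − 11.4 = 26.6 → 27.
H and S are unchanged.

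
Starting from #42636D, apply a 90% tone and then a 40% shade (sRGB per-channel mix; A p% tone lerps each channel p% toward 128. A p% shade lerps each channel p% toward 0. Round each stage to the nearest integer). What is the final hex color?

#42636D is rgb(66, 99, 109).
Per channel, c → c + 0.9(128 − c):
  R: 66 + 55.8 = 121.8 → 122
  G: 99 + 26.1 = 125.1 → 125
  B: 109 + 17.1 = 126.1 → 126
After the tone: rgb(122, 125, 126) = #7A7D7E.
A 40% shade moves each channel 40% toward 0:
  R: 122 + 0.4×(0−122) = 122 − 48.8 = 73.2 → 73
  G: 125 + 0.4×(0−125) = 125 − 50 = 75 → 75
  B: 126 − 50.4 = 75.6 → 76
rgb(73, 75, 76) = #494B4C.

#494B4C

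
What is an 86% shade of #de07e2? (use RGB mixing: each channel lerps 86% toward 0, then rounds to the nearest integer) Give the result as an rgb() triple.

#de07e2 is rgb(222, 7, 226).
Per channel, c → c + 0.86(0 − c):
  R: 222 − 190.92 = 31.08 → 31
  G: 7 + 0.86×(0−7) = 7 − 6.02 = 0.98 → 1
  B: 226 + 0.86×(0−226) = 226 − 194.36 = 31.64 → 32

rgb(31, 1, 32)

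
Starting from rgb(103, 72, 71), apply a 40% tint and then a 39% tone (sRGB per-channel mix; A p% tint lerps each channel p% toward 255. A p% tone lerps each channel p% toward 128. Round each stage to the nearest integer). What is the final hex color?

A 40% tint moves each channel 40% toward 255:
  R: 103 + 0.4×(255−103) = 103 + 60.8 = 163.8 → 164
  G: 72 + 0.4×(255−72) = 72 + 73.2 = 145.2 → 145
  B: 71 + 0.4×(255−71) = 71 + 73.6 = 144.6 → 145
After the tint: rgb(164, 145, 145) = #A49191.
A 39% tone moves each channel 39% toward 128:
  R: 164 + 0.39×(128−164) = 164 − 14.04 = 149.96 → 150
  G: 145 − 6.63 = 138.37 → 138
  B: 145 + 0.39×(128−145) = 145 − 6.63 = 138.37 → 138
rgb(150, 138, 138) = #968A8A.

#968A8A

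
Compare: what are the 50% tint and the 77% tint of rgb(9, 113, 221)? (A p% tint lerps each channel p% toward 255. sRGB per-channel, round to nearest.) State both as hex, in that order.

#84B8EE, #C6DEF7

50% tint:
  R: 9 + 0.5×(255−9) = 9 + 123 = 132 → 132
  G: 113 + 0.5×(255−113) = 113 + 71 = 184 → 184
  B: 221 + 17 = 238 → 238
  → #84B8EE
77% tint:
  R: 9 + 189.42 = 198.42 → 198
  G: 113 + 109.34 = 222.34 → 222
  B: 221 + 0.77×(255−221) = 221 + 26.18 = 247.18 → 247
  → #C6DEF7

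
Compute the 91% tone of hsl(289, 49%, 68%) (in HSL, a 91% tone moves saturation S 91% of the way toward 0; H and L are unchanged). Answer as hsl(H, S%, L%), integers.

S moves 91% from 49 toward 0: 49 − 44.59 = 4.41 → 4.
H and L are unchanged.

hsl(289, 4%, 68%)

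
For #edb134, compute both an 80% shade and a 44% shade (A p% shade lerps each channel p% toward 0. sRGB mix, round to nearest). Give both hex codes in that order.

#edb134 is rgb(237, 177, 52).
80% shade:
  R: 237 − 189.6 = 47.4 → 47
  G: 177 + 0.8×(0−177) = 177 − 141.6 = 35.4 → 35
  B: 52 − 41.6 = 10.4 → 10
  → #2f230a
44% shade:
  R: 237 − 104.28 = 132.72 → 133
  G: 177 + 0.44×(0−177) = 177 − 77.88 = 99.12 → 99
  B: 52 − 22.88 = 29.12 → 29
  → #85631d

#2f230a, #85631d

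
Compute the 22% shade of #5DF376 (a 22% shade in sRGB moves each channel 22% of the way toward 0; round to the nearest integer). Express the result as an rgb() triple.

rgb(73, 190, 92)

#5DF376 is rgb(93, 243, 118).
A 22% shade moves each channel 22% toward 0:
  R: 93 + 0.22×(0−93) = 93 − 20.46 = 72.54 → 73
  G: 243 + 0.22×(0−243) = 243 − 53.46 = 189.54 → 190
  B: 118 − 25.96 = 92.04 → 92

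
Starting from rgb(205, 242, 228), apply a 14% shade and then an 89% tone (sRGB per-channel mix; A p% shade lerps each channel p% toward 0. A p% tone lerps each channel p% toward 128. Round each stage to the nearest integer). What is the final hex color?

A 14% shade moves each channel 14% toward 0:
  R: 205 + 0.14×(0−205) = 205 − 28.7 = 176.3 → 176
  G: 242 − 33.88 = 208.12 → 208
  B: 228 + 0.14×(0−228) = 228 − 31.92 = 196.08 → 196
After the shade: rgb(176, 208, 196) = #B0D0C4.
Per channel, c → c + 0.89(128 − c):
  R: 176 − 42.72 = 133.28 → 133
  G: 208 − 71.2 = 136.8 → 137
  B: 196 + 0.89×(128−196) = 196 − 60.52 = 135.48 → 135
rgb(133, 137, 135) = #858987.

#858987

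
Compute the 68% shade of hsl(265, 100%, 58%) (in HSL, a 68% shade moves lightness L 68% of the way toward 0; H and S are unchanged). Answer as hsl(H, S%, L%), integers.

hsl(265, 100%, 19%)

L moves 68% from 58 toward 0: 58 − 39.44 = 18.56 → 19.
H and S are unchanged.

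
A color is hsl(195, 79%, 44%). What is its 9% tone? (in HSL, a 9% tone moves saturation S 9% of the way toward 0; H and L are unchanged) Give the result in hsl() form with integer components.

S moves 9% from 79 toward 0: 79 − 7.11 = 71.89 → 72.
H and L are unchanged.

hsl(195, 72%, 44%)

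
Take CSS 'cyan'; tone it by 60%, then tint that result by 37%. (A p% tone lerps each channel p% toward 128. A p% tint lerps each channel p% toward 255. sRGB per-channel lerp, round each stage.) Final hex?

#8FCFCF

CSS cyan is rgb(0, 255, 255).
Per channel, c → c + 0.6(128 − c):
  R: 0 + 0.6×(128−0) = 0 + 76.8 = 76.8 → 77
  G: 255 + 0.6×(128−255) = 255 − 76.2 = 178.8 → 179
  B: 255 − 76.2 = 178.8 → 179
After the tone: rgb(77, 179, 179) = #4DB3B3.
Lerp each channel 37% toward 255:
  R: 77 + 65.86 = 142.86 → 143
  G: 179 + 28.12 = 207.12 → 207
  B: 179 + 0.37×(255−179) = 179 + 28.12 = 207.12 → 207
rgb(143, 207, 207) = #8FCFCF.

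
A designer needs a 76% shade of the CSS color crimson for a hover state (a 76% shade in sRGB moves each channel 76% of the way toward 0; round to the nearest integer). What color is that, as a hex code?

#35050E

CSS crimson is rgb(220, 20, 60).
Lerp each channel 76% toward 0:
  R: 220 − 167.2 = 52.8 → 53
  G: 20 + 0.76×(0−20) = 20 − 15.2 = 4.8 → 5
  B: 60 + 0.76×(0−60) = 60 − 45.6 = 14.4 → 14
rgb(53, 5, 14) = #35050E.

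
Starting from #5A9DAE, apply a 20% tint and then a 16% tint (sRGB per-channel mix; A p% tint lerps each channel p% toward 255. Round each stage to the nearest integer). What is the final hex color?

#90BDC8

#5A9DAE is rgb(90, 157, 174).
A 20% tint moves each channel 20% toward 255:
  R: 90 + 0.2×(255−90) = 90 + 33 = 123 → 123
  G: 157 + 19.6 = 176.6 → 177
  B: 174 + 16.2 = 190.2 → 190
After the tint: rgb(123, 177, 190) = #7BB1BE.
Per channel, c → c + 0.16(255 − c):
  R: 123 + 21.12 = 144.12 → 144
  G: 177 + 0.16×(255−177) = 177 + 12.48 = 189.48 → 189
  B: 190 + 0.16×(255−190) = 190 + 10.4 = 200.4 → 200
rgb(144, 189, 200) = #90BDC8.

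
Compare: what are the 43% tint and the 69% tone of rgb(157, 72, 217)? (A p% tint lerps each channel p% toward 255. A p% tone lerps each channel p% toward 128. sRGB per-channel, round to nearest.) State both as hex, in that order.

#C797E9, #896F9C

43% tint:
  R: 157 + 42.14 = 199.14 → 199
  G: 72 + 78.69 = 150.69 → 151
  B: 217 + 16.34 = 233.34 → 233
  → #C797E9
69% tone:
  R: 157 + 0.69×(128−157) = 157 − 20.01 = 136.99 → 137
  G: 72 + 38.64 = 110.64 → 111
  B: 217 − 61.41 = 155.59 → 156
  → #896F9C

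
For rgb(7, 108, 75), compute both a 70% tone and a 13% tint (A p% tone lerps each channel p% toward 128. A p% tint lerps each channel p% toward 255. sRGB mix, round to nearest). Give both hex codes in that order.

70% tone:
  R: 7 + 0.7×(128−7) = 7 + 84.7 = 91.7 → 92
  G: 108 + 0.7×(128−108) = 108 + 14 = 122 → 122
  B: 75 + 37.1 = 112.1 → 112
  → #5c7a70
13% tint:
  R: 7 + 0.13×(255−7) = 7 + 32.24 = 39.24 → 39
  G: 108 + 0.13×(255−108) = 108 + 19.11 = 127.11 → 127
  B: 75 + 0.13×(255−75) = 75 + 23.4 = 98.4 → 98
  → #277f62

#5c7a70, #277f62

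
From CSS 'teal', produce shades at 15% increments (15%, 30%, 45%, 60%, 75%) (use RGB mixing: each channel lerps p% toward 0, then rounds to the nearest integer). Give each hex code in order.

#006D6D, #005A5A, #004646, #003333, #002020

CSS teal is rgb(0, 128, 128).
15%: (0→0, 128 − 19.2 = 108.8→109, 128 − 19.2 = 108.8→109) → #006D6D
30%: (0→0, 128 − 38.4 = 89.6→90, 128 − 38.4 = 89.6→90) → #005A5A
45%: (0→0, 128 − 57.6 = 70.4→70, 128 − 57.6 = 70.4→70) → #004646
60%: (0→0, 128 − 76.8 = 51.2→51, 128 − 76.8 = 51.2→51) → #003333
75%: (0→0, 128 − 96 = 32→32, 128 − 96 = 32→32) → #002020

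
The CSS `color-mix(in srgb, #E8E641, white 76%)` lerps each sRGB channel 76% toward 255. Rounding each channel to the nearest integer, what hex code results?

#F9F9D1

#E8E641 is rgb(232, 230, 65).
A 76% tint moves each channel 76% toward 255:
  R: 232 + 17.48 = 249.48 → 249
  G: 230 + 0.76×(255−230) = 230 + 19 = 249 → 249
  B: 65 + 0.76×(255−65) = 65 + 144.4 = 209.4 → 209
rgb(249, 249, 209) = #F9F9D1.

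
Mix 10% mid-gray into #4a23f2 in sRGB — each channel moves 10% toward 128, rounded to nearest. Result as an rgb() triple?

#4a23f2 is rgb(74, 35, 242).
Per channel, c → c + 0.1(128 − c):
  R: 74 + 0.1×(128−74) = 74 + 5.4 = 79.4 → 79
  G: 35 + 0.1×(128−35) = 35 + 9.3 = 44.3 → 44
  B: 242 + 0.1×(128−242) = 242 − 11.4 = 230.6 → 231

rgb(79, 44, 231)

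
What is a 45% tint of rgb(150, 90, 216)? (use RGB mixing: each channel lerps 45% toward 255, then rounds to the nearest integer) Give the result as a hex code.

#c5a4ea

A 45% tint moves each channel 45% toward 255:
  R: 150 + 47.25 = 197.25 → 197
  G: 90 + 0.45×(255−90) = 90 + 74.25 = 164.25 → 164
  B: 216 + 17.55 = 233.55 → 234
rgb(197, 164, 234) = #c5a4ea.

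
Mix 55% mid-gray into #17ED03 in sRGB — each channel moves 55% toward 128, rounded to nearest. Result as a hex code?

#51B148

#17ED03 is rgb(23, 237, 3).
Per channel, c → c + 0.55(128 − c):
  R: 23 + 0.55×(128−23) = 23 + 57.75 = 80.75 → 81
  G: 237 + 0.55×(128−237) = 237 − 59.95 = 177.05 → 177
  B: 3 + 0.55×(128−3) = 3 + 68.75 = 71.75 → 72
rgb(81, 177, 72) = #51B148.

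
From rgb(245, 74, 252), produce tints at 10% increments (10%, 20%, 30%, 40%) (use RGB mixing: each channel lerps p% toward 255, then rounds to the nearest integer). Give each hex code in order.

10%: (245 + 1 = 246→246, 74 + 18.1 = 92.1→92, 252→252) → #f65cfc
20%: (245 + 2 = 247→247, 74 + 36.2 = 110.2→110, 252 + 0.6 = 252.6→253) → #f76efd
30%: (245 + 3 = 248→248, 74 + 54.3 = 128.3→128, 252 + 0.9 = 252.9→253) → #f880fd
40%: (245 + 4 = 249→249, 74 + 72.4 = 146.4→146, 252 + 1.2 = 253.2→253) → #f992fd

#f65cfc, #f76efd, #f880fd, #f992fd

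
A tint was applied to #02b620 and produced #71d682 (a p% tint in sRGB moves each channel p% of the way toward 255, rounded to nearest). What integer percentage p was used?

44%

#02b620 is rgb(2, 182, 32); #71d682 is rgb(113, 214, 130).
On the R channel (widest range): 113 ≈ 2 + (p/100)(255 − 2), so p ≈ 100×(113 − 2)/(255 − 2) = 11100/253 = 43.87.
p = 44 reproduces all three channels after rounding.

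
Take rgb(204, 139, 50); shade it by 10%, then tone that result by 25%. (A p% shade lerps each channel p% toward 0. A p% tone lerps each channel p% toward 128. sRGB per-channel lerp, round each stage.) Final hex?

Lerp each channel 10% toward 0:
  R: 204 + 0.1×(0−204) = 204 − 20.4 = 183.6 → 184
  G: 139 − 13.9 = 125.1 → 125
  B: 50 + 0.1×(0−50) = 50 − 5 = 45 → 45
After the shade: rgb(184, 125, 45) = #b87d2d.
A 25% tone moves each channel 25% toward 128:
  R: 184 + 0.25×(128−184) = 184 − 14 = 170 → 170
  G: 125 + 0.75 = 125.75 → 126
  B: 45 + 0.25×(128−45) = 45 + 20.75 = 65.75 → 66
rgb(170, 126, 66) = #aa7e42.

#aa7e42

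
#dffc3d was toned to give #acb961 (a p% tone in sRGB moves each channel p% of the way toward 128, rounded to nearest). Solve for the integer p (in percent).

#dffc3d is rgb(223, 252, 61); #acb961 is rgb(172, 185, 97).
On the G channel (widest range): 185 ≈ 252 + (p/100)(128 − 252), so p ≈ 100×(185 − 252)/(128 − 252) = -6700/-124 = 54.03.
p = 54 reproduces all three channels after rounding.

54%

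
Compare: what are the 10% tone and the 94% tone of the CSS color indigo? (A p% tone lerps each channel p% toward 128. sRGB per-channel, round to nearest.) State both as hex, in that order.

#500D82, #7D7880

CSS indigo is rgb(75, 0, 130).
10% tone:
  R: 75 + 0.1×(128−75) = 75 + 5.3 = 80.3 → 80
  G: 0 + 0.1×(128−0) = 0 + 12.8 = 12.8 → 13
  B: 130 + 0.1×(128−130) = 130 − 0.2 = 129.8 → 130
  → #500D82
94% tone:
  R: 75 + 49.82 = 124.82 → 125
  G: 0 + 120.32 = 120.32 → 120
  B: 130 + 0.94×(128−130) = 130 − 1.88 = 128.12 → 128
  → #7D7880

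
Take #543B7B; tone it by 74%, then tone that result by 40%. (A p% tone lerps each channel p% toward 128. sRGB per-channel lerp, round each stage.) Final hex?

#79757F

#543B7B is rgb(84, 59, 123).
Per channel, c → c + 0.74(128 − c):
  R: 84 + 0.74×(128−84) = 84 + 32.56 = 116.56 → 117
  G: 59 + 51.06 = 110.06 → 110
  B: 123 + 0.74×(128−123) = 123 + 3.7 = 126.7 → 127
After the tone: rgb(117, 110, 127) = #756E7F.
Lerp each channel 40% toward 128:
  R: 117 + 0.4×(128−117) = 117 + 4.4 = 121.4 → 121
  G: 110 + 7.2 = 117.2 → 117
  B: 127 + 0.4 = 127.4 → 127
rgb(121, 117, 127) = #79757F.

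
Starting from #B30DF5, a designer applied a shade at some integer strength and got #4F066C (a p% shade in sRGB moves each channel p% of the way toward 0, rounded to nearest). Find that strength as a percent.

56%

#B30DF5 is rgb(179, 13, 245); #4F066C is rgb(79, 6, 108).
On the B channel (widest range): 108 ≈ 245 + (p/100)(0 − 245), so p ≈ 100×(108 − 245)/(0 − 245) = -13700/-245 = 55.92.
p = 56 reproduces all three channels after rounding.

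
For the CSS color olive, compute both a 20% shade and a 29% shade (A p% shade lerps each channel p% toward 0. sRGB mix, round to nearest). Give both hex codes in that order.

#666600, #5B5B00

CSS olive is rgb(128, 128, 0).
20% shade:
  R: 128 + 0.2×(0−128) = 128 − 25.6 = 102.4 → 102
  G: 128 − 25.6 = 102.4 → 102
  B: 0 + 0.2×(0−0) = 0 + 0 = 0 → 0
  → #666600
29% shade:
  R: 128 + 0.29×(0−128) = 128 − 37.12 = 90.88 → 91
  G: 128 + 0.29×(0−128) = 128 − 37.12 = 90.88 → 91
  B: 0 + 0.29×(0−0) = 0 + 0 = 0 → 0
  → #5B5B00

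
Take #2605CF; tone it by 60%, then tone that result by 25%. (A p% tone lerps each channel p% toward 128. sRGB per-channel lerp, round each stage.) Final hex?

#655B98

#2605CF is rgb(38, 5, 207).
Lerp each channel 60% toward 128:
  R: 38 + 0.6×(128−38) = 38 + 54 = 92 → 92
  G: 5 + 0.6×(128−5) = 5 + 73.8 = 78.8 → 79
  B: 207 + 0.6×(128−207) = 207 − 47.4 = 159.6 → 160
After the tone: rgb(92, 79, 160) = #5C4FA0.
Lerp each channel 25% toward 128:
  R: 92 + 0.25×(128−92) = 92 + 9 = 101 → 101
  G: 79 + 12.25 = 91.25 → 91
  B: 160 − 8 = 152 → 152
rgb(101, 91, 152) = #655B98.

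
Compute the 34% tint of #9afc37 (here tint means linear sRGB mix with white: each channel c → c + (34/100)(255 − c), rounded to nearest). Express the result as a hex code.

#bcfd7b

#9afc37 is rgb(154, 252, 55).
Per channel, c → c + 0.34(255 − c):
  R: 154 + 0.34×(255−154) = 154 + 34.34 = 188.34 → 188
  G: 252 + 0.34×(255−252) = 252 + 1.02 = 253.02 → 253
  B: 55 + 68 = 123 → 123
rgb(188, 253, 123) = #bcfd7b.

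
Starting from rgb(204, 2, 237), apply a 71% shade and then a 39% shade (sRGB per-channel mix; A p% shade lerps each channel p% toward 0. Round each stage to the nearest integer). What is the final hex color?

Lerp each channel 71% toward 0:
  R: 204 − 144.84 = 59.16 → 59
  G: 2 + 0.71×(0−2) = 2 − 1.42 = 0.58 → 1
  B: 237 + 0.71×(0−237) = 237 − 168.27 = 68.73 → 69
After the shade: rgb(59, 1, 69) = #3B0145.
Per channel, c → c + 0.39(0 − c):
  R: 59 + 0.39×(0−59) = 59 − 23.01 = 35.99 → 36
  G: 1 + 0.39×(0−1) = 1 − 0.39 = 0.61 → 1
  B: 69 + 0.39×(0−69) = 69 − 26.91 = 42.09 → 42
rgb(36, 1, 42) = #24012A.

#24012A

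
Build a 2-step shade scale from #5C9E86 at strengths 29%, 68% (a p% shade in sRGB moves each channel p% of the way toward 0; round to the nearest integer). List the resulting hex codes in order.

#41705F, #1D332B

#5C9E86 is rgb(92, 158, 134).
29%: (92 − 26.68 = 65.32→65, 158 − 45.82 = 112.18→112, 134 − 38.86 = 95.14→95) → #41705F
68%: (92 − 62.56 = 29.44→29, 158 − 107.44 = 50.56→51, 134 − 91.12 = 42.88→43) → #1D332B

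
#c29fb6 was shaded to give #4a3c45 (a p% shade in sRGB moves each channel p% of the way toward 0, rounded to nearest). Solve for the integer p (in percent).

62%

#c29fb6 is rgb(194, 159, 182); #4a3c45 is rgb(74, 60, 69).
On the R channel (widest range): 74 ≈ 194 + (p/100)(0 − 194), so p ≈ 100×(74 − 194)/(0 − 194) = -12000/-194 = 61.86.
p = 62 reproduces all three channels after rounding.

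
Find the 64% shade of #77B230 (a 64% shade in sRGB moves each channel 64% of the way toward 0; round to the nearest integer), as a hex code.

#77B230 is rgb(119, 178, 48).
Per channel, c → c + 0.64(0 − c):
  R: 119 − 76.16 = 42.84 → 43
  G: 178 + 0.64×(0−178) = 178 − 113.92 = 64.08 → 64
  B: 48 − 30.72 = 17.28 → 17
rgb(43, 64, 17) = #2B4011.

#2B4011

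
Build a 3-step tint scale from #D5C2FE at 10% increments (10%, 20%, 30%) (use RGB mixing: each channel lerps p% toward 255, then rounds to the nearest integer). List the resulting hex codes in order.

#D5C2FE is rgb(213, 194, 254).
10%: (213 + 4.2 = 217.2→217, 194 + 6.1 = 200.1→200, 254→254) → #D9C8FE
20%: (213 + 8.4 = 221.4→221, 194 + 12.2 = 206.2→206, 254→254) → #DDCEFE
30%: (213 + 12.6 = 225.6→226, 194 + 18.3 = 212.3→212, 254→254) → #E2D4FE

#D9C8FE, #DDCEFE, #E2D4FE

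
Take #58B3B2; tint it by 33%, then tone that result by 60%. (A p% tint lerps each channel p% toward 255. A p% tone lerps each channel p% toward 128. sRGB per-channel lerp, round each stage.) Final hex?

#58B3B2 is rgb(88, 179, 178).
Lerp each channel 33% toward 255:
  R: 88 + 55.11 = 143.11 → 143
  G: 179 + 0.33×(255−179) = 179 + 25.08 = 204.08 → 204
  B: 178 + 0.33×(255−178) = 178 + 25.41 = 203.41 → 203
After the tint: rgb(143, 204, 203) = #8FCCCB.
Per channel, c → c + 0.6(128 − c):
  R: 143 − 9 = 134 → 134
  G: 204 − 45.6 = 158.4 → 158
  B: 203 + 0.6×(128−203) = 203 − 45 = 158 → 158
rgb(134, 158, 158) = #869E9E.

#869E9E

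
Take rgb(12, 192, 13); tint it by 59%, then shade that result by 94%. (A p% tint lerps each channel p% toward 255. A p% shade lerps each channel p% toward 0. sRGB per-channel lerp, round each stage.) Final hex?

Per channel, c → c + 0.59(255 − c):
  R: 12 + 0.59×(255−12) = 12 + 143.37 = 155.37 → 155
  G: 192 + 0.59×(255−192) = 192 + 37.17 = 229.17 → 229
  B: 13 + 0.59×(255−13) = 13 + 142.78 = 155.78 → 156
After the tint: rgb(155, 229, 156) = #9be59c.
A 94% shade moves each channel 94% toward 0:
  R: 155 − 145.7 = 9.3 → 9
  G: 229 − 215.26 = 13.74 → 14
  B: 156 + 0.94×(0−156) = 156 − 146.64 = 9.36 → 9
rgb(9, 14, 9) = #090e09.

#090e09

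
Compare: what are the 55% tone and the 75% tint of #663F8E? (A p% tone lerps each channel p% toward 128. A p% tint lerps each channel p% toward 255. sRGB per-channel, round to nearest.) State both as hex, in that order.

#746386, #D9CFE3

#663F8E is rgb(102, 63, 142).
55% tone:
  R: 102 + 0.55×(128−102) = 102 + 14.3 = 116.3 → 116
  G: 63 + 35.75 = 98.75 → 99
  B: 142 + 0.55×(128−142) = 142 − 7.7 = 134.3 → 134
  → #746386
75% tint:
  R: 102 + 0.75×(255−102) = 102 + 114.75 = 216.75 → 217
  G: 63 + 144 = 207 → 207
  B: 142 + 84.75 = 226.75 → 227
  → #D9CFE3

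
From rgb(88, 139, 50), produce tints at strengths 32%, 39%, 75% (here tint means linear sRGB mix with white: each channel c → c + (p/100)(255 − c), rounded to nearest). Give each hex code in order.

32%: (88 + 53.44 = 141.44→141, 139 + 37.12 = 176.12→176, 50 + 65.6 = 115.6→116) → #8DB074
39%: (88 + 65.13 = 153.13→153, 139 + 45.24 = 184.24→184, 50 + 79.95 = 129.95→130) → #99B882
75%: (88 + 125.25 = 213.25→213, 139 + 87 = 226→226, 50 + 153.75 = 203.75→204) → #D5E2CC

#8DB074, #99B882, #D5E2CC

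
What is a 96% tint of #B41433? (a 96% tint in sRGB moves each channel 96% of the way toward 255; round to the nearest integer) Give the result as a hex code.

#B41433 is rgb(180, 20, 51).
A 96% tint moves each channel 96% toward 255:
  R: 180 + 0.96×(255−180) = 180 + 72 = 252 → 252
  G: 20 + 225.6 = 245.6 → 246
  B: 51 + 0.96×(255−51) = 51 + 195.84 = 246.84 → 247
rgb(252, 246, 247) = #FCF6F7.

#FCF6F7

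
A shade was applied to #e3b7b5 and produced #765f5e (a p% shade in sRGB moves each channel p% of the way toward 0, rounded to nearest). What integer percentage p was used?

48%

#e3b7b5 is rgb(227, 183, 181); #765f5e is rgb(118, 95, 94).
On the R channel (widest range): 118 ≈ 227 + (p/100)(0 − 227), so p ≈ 100×(118 − 227)/(0 − 227) = -10900/-227 = 48.02.
p = 48 reproduces all three channels after rounding.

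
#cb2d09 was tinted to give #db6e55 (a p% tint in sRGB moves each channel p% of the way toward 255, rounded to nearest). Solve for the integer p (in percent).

31%

#cb2d09 is rgb(203, 45, 9); #db6e55 is rgb(219, 110, 85).
On the B channel (widest range): 85 ≈ 9 + (p/100)(255 − 9), so p ≈ 100×(85 − 9)/(255 − 9) = 7600/246 = 30.89.
p = 31 reproduces all three channels after rounding.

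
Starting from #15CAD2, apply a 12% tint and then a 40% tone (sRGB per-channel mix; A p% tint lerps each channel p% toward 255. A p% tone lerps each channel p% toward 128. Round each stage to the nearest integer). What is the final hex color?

#15CAD2 is rgb(21, 202, 210).
A 12% tint moves each channel 12% toward 255:
  R: 21 + 28.08 = 49.08 → 49
  G: 202 + 0.12×(255−202) = 202 + 6.36 = 208.36 → 208
  B: 210 + 0.12×(255−210) = 210 + 5.4 = 215.4 → 215
After the tint: rgb(49, 208, 215) = #31D0D7.
Lerp each channel 40% toward 128:
  R: 49 + 31.6 = 80.6 → 81
  G: 208 + 0.4×(128−208) = 208 − 32 = 176 → 176
  B: 215 − 34.8 = 180.2 → 180
rgb(81, 176, 180) = #51B0B4.

#51B0B4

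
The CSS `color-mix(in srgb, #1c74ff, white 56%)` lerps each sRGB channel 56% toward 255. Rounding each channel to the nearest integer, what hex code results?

#1c74ff is rgb(28, 116, 255).
A 56% tint moves each channel 56% toward 255:
  R: 28 + 0.56×(255−28) = 28 + 127.12 = 155.12 → 155
  G: 116 + 77.84 = 193.84 → 194
  B: 255 + 0.56×(255−255) = 255 + 0 = 255 → 255
rgb(155, 194, 255) = #9bc2ff.

#9bc2ff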